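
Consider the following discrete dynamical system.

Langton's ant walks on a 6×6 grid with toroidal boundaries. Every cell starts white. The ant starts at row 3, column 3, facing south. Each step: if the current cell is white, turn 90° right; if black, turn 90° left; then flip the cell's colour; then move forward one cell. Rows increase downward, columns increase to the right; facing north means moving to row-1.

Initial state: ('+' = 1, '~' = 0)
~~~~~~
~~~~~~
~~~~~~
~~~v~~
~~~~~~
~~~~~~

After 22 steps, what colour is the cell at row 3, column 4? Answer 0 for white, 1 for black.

gen 0: ~~~~~~
~~~~~~
~~~~~~
~~~v~~
~~~~~~
~~~~~~
gen 1: ~~~~~~
~~~~~~
~~~~~~
~~<+~~
~~~~~~
~~~~~~
gen 2: ~~~~~~
~~~~~~
~~^~~~
~~++~~
~~~~~~
~~~~~~
gen 3: ~~~~~~
~~~~~~
~~+>~~
~~++~~
~~~~~~
~~~~~~
gen 4: ~~~~~~
~~~~~~
~~++~~
~~+v~~
~~~~~~
~~~~~~
gen 5: ~~~~~~
~~~~~~
~~++~~
~~+~>~
~~~~~~
~~~~~~
gen 6: ~~~~~~
~~~~~~
~~++~~
~~+~+~
~~~~v~
~~~~~~
gen 7: ~~~~~~
~~~~~~
~~++~~
~~+~+~
~~~<+~
~~~~~~
gen 8: ~~~~~~
~~~~~~
~~++~~
~~+^+~
~~~++~
~~~~~~
gen 9: ~~~~~~
~~~~~~
~~++~~
~~++>~
~~~++~
~~~~~~
gen 10: ~~~~~~
~~~~~~
~~++^~
~~++~~
~~~++~
~~~~~~
gen 11: ~~~~~~
~~~~~~
~~+++>
~~++~~
~~~++~
~~~~~~
gen 12: ~~~~~~
~~~~~~
~~++++
~~++~v
~~~++~
~~~~~~
gen 13: ~~~~~~
~~~~~~
~~++++
~~++<+
~~~++~
~~~~~~
gen 14: ~~~~~~
~~~~~~
~~++^+
~~++++
~~~++~
~~~~~~
gen 15: ~~~~~~
~~~~~~
~~+<~+
~~++++
~~~++~
~~~~~~
gen 16: ~~~~~~
~~~~~~
~~+~~+
~~+v++
~~~++~
~~~~~~
gen 17: ~~~~~~
~~~~~~
~~+~~+
~~+~>+
~~~++~
~~~~~~
gen 18: ~~~~~~
~~~~~~
~~+~^+
~~+~~+
~~~++~
~~~~~~
gen 19: ~~~~~~
~~~~~~
~~+~+>
~~+~~+
~~~++~
~~~~~~
gen 20: ~~~~~~
~~~~~^
~~+~+~
~~+~~+
~~~++~
~~~~~~
gen 21: ~~~~~~
>~~~~+
~~+~+~
~~+~~+
~~~++~
~~~~~~
gen 22: ~~~~~~
+~~~~+
v~+~+~
~~+~~+
~~~++~
~~~~~~

0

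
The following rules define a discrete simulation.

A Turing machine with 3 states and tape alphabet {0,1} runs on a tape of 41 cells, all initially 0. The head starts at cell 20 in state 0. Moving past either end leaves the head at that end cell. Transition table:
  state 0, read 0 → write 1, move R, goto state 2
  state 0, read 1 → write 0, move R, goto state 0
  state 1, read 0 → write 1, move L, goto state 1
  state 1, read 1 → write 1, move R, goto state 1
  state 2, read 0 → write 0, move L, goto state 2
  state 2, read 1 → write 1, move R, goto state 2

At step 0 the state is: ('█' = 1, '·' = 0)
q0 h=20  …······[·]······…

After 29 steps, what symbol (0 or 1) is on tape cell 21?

0

gen 0: q0 h=20  …······[·]······…
gen 1: q2 h=21  …·····█[·]······…
gen 2: q2 h=20  …······[█]······…
gen 3: q2 h=21  …·····█[·]······…
gen 4: q2 h=20  …······[█]······…
gen 5: q2 h=21  …·····█[·]······…
gen 6: q2 h=20  …······[█]······…
gen 7: q2 h=21  …·····█[·]······…
gen 8: q2 h=20  …······[█]······…
gen 9: q2 h=21  …·····█[·]······…
gen 10: q2 h=20  …······[█]······…
gen 11: q2 h=21  …·····█[·]······…
gen 12: q2 h=20  …······[█]······…
gen 13: q2 h=21  …·····█[·]······…
gen 14: q2 h=20  …······[█]······…
gen 15: q2 h=21  …·····█[·]······…
gen 16: q2 h=20  …······[█]······…
gen 17: q2 h=21  …·····█[·]······…
gen 18: q2 h=20  …······[█]······…
gen 19: q2 h=21  …·····█[·]······…
gen 20: q2 h=20  …······[█]······…
gen 21: q2 h=21  …·····█[·]······…
gen 22: q2 h=20  …······[█]······…
gen 23: q2 h=21  …·····█[·]······…
gen 24: q2 h=20  …······[█]······…
gen 25: q2 h=21  …·····█[·]······…
gen 26: q2 h=20  …······[█]······…
gen 27: q2 h=21  …·····█[·]······…
gen 28: q2 h=20  …······[█]······…
gen 29: q2 h=21  …·····█[·]······…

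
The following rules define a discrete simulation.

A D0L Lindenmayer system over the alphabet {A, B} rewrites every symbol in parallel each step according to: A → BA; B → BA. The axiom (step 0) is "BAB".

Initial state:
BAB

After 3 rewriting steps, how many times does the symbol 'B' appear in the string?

12

k=0  BAB
k=1  BABABA
k=2  BABABABABABA
k=3  BABABABABABABABABABABABA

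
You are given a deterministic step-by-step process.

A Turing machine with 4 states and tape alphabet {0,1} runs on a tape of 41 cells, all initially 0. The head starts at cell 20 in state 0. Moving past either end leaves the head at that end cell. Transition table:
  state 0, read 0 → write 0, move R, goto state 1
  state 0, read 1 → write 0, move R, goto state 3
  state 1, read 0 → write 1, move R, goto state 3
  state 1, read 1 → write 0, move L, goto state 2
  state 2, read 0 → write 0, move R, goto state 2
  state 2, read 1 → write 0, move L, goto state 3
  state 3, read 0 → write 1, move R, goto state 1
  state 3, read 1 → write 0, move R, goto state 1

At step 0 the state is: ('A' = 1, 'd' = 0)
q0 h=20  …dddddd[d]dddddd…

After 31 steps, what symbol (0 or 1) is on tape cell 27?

1

t=0: q0 h=20  …dddddd[d]dddddd…
t=1: q1 h=21  …dddddd[d]dddddd…
t=2: q3 h=22  …dddddA[d]dddddd…
t=3: q1 h=23  …ddddAA[d]dddddd…
t=4: q3 h=24  …dddAAA[d]dddddd…
t=5: q1 h=25  …ddAAAA[d]dddddd…
t=6: q3 h=26  …dAAAAA[d]dddddd…
t=7: q1 h=27  …AAAAAA[d]dddddd…
t=8: q3 h=28  …AAAAAA[d]dddddd…
t=9: q1 h=29  …AAAAAA[d]dddddd…
t=10: q3 h=30  …AAAAAA[d]dddddd…
t=11: q1 h=31  …AAAAAA[d]dddddd…
t=12: q3 h=32  …AAAAAA[d]dddddd…
t=13: q1 h=33  …AAAAAA[d]dddddd…
t=14: q3 h=34  …AAAAAA[d]dddddd|
t=15: q1 h=35  …AAAAAA[d]ddddd|
t=16: q3 h=36  …AAAAAA[d]dddd|
t=17: q1 h=37  …AAAAAA[d]ddd|
t=18: q3 h=38  …AAAAAA[d]dd|
t=19: q1 h=39  …AAAAAA[d]d|
t=20: q3 h=40  …AAAAAA[d]|
t=21: q1 h=40  …AAAAAA[A]|
t=22: q2 h=39  …AAAAAA[A]d|
t=23: q3 h=38  …AAAAAA[A]dd|
t=24: q1 h=39  …AAAAAd[d]d|
t=25: q3 h=40  …AAAAdA[d]|
t=26: q1 h=40  …AAAAdA[A]|
t=27: q2 h=39  …AAAAAd[A]d|
t=28: q3 h=38  …AAAAAA[d]dd|
t=29: q1 h=39  …AAAAAA[d]d|
t=30: q3 h=40  …AAAAAA[d]|
t=31: q1 h=40  …AAAAAA[A]|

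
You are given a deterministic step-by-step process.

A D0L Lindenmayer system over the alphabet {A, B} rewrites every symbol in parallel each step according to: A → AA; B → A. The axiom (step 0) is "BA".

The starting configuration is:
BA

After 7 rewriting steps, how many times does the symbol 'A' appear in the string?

step 0: BA
step 1: AAA
step 2: AAAAAA
step 3: AAAAAAAAAAAA
step 4: AAAAAAAAAAAAAAAAAAAAAAAA
step 5: AAAAAAAAAAAAAAAAAAAAAAAAAAAAAAAAAAAAAAAAAAAAAAAA
step 6: AAAAAAAAAAAAAAAAAAAAAAAAAAAAAAAAAAAAAAAAAAAAAAAAAAAAAAAAAAAAAAAAAAAAAAAAAAAAAAAAAAAAAAAAAAAAAAAA
step 7: AAAAAAAAAAAAAAAAAAAAAAAAAAAAAAAAAAAAAAAAAAAAAAAAAAAAAAAAAA…AAAAAAAAAAAAAAAAAAAAAAAAAAAAAAAAAAAAAAAAAAAAAAAAAAAAAAAAAA  (len 192)

192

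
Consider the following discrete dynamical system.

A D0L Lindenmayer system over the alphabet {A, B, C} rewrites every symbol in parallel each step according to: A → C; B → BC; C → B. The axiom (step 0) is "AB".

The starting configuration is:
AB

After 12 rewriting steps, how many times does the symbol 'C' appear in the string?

[0] AB
[1] CBC
[2] BBCB
[3] BCBCBBC
[4] BCBBCBBCBCB
[5] BCBBCBCBBCBCBBCBBC
[6] BCBBCBCBBCBBCBCBBCBBCBCBBCBCB
[7] BCBBCBCBBCBBCBCBBCBCBBCBBCBCBBCBCBBCBBCBCBBCBBC
[8] BCBBCBCBBCBBCBCBBCBCBBCBBCBCBBCBBCBCBBCBCBBCBBCBCBBCBBCBCBBCBCBBCBBCBCBBCBCB
[9] BCBBCBCBBCBBCBCBBCBCBBCBBCBCBBCBBCBCBBCBCBBCBBCBCBBCBCBBCB…BBCBCBBCBCBBCBBCBCBBCBCBBCBBCBCBBCBBCBCBBCBCBBCBBCBCBBCBBC  (len 123)
[10] BCBBCBCBBCBBCBCBBCBCBBCBBCBCBBCBBCBCBBCBCBBCBBCBCBBCBCBBCB…BBCBCBBCBCBBCBBCBCBBCBCBBCBBCBCBBCBBCBCBBCBCBBCBBCBCBBCBCB  (len 199)
[11] BCBBCBCBBCBBCBCBBCBCBBCBBCBCBBCBBCBCBBCBCBBCBBCBCBBCBCBBCB…BBCBCBBCBCBBCBBCBCBBCBCBBCBBCBCBBCBBCBCBBCBCBBCBBCBCBBCBBC  (len 322)
[12] BCBBCBCBBCBBCBCBBCBCBBCBBCBCBBCBBCBCBBCBCBBCBBCBCBBCBCBBCB…BBCBCBBCBCBBCBBCBCBBCBCBBCBBCBCBBCBBCBCBBCBCBBCBBCBCBBCBCB  (len 521)

199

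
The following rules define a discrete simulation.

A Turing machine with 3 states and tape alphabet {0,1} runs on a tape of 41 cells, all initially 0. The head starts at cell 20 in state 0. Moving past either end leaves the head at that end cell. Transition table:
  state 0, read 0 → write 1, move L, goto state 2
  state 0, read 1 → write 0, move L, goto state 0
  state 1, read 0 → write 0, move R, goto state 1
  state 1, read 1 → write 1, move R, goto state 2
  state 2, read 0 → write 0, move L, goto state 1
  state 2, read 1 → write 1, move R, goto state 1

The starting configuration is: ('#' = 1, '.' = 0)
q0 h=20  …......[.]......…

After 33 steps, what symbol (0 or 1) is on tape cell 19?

step 0: q0 h=20  …......[.]......…
step 1: q2 h=19  …......[.]#.....…
step 2: q1 h=18  …......[.].#....…
step 3: q1 h=19  …......[.]#.....…
step 4: q1 h=20  …......[#]......…
step 5: q2 h=21  ….....#[.]......…
step 6: q1 h=20  …......[#]......…
step 7: q2 h=21  ….....#[.]......…
step 8: q1 h=20  …......[#]......…
step 9: q2 h=21  ….....#[.]......…
step 10: q1 h=20  …......[#]......…
step 11: q2 h=21  ….....#[.]......…
step 12: q1 h=20  …......[#]......…
step 13: q2 h=21  ….....#[.]......…
step 14: q1 h=20  …......[#]......…
step 15: q2 h=21  ….....#[.]......…
step 16: q1 h=20  …......[#]......…
step 17: q2 h=21  ….....#[.]......…
step 18: q1 h=20  …......[#]......…
step 19: q2 h=21  ….....#[.]......…
step 20: q1 h=20  …......[#]......…
step 21: q2 h=21  ….....#[.]......…
step 22: q1 h=20  …......[#]......…
step 23: q2 h=21  ….....#[.]......…
step 24: q1 h=20  …......[#]......…
step 25: q2 h=21  ….....#[.]......…
step 26: q1 h=20  …......[#]......…
step 27: q2 h=21  ….....#[.]......…
step 28: q1 h=20  …......[#]......…
step 29: q2 h=21  ….....#[.]......…
step 30: q1 h=20  …......[#]......…
step 31: q2 h=21  ….....#[.]......…
step 32: q1 h=20  …......[#]......…
step 33: q2 h=21  ….....#[.]......…

0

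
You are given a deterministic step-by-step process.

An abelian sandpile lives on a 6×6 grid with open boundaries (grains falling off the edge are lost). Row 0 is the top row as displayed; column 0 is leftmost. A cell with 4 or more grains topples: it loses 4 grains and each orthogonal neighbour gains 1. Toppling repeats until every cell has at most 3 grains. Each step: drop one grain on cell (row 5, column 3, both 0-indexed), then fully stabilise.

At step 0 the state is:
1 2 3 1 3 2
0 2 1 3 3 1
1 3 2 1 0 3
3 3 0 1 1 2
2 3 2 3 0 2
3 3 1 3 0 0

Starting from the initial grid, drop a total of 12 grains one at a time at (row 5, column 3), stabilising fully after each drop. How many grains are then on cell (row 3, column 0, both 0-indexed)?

1

gen 0: 1 2 3 1 3 2
0 2 1 3 3 1
1 3 2 1 0 3
3 3 0 1 1 2
2 3 2 3 0 2
3 3 1 3 0 0
gen 1: 1 2 3 1 3 2
0 2 1 3 3 1
1 3 2 1 0 3
3 3 0 2 1 2
2 3 3 0 1 2
3 3 2 1 1 0
gen 2: 1 2 3 1 3 2
0 2 1 3 3 1
1 3 2 1 0 3
3 3 0 2 1 2
2 3 3 0 1 2
3 3 2 2 1 0
gen 3: 1 2 3 1 3 2
0 2 1 3 3 1
1 3 2 1 0 3
3 3 0 2 1 2
2 3 3 0 1 2
3 3 2 3 1 0
gen 4: 1 2 3 1 3 2
0 2 1 3 3 1
1 3 2 1 0 3
3 3 0 2 1 2
2 3 3 1 1 2
3 3 3 0 2 0
gen 5: 1 2 3 1 3 2
0 2 1 3 3 1
1 3 2 1 0 3
3 3 0 2 1 2
2 3 3 1 1 2
3 3 3 1 2 0
gen 6: 1 2 3 1 3 2
0 2 1 3 3 1
1 3 2 1 0 3
3 3 0 2 1 2
2 3 3 1 1 2
3 3 3 2 2 0
gen 7: 1 2 3 1 3 2
0 2 1 3 3 1
1 3 2 1 0 3
3 3 0 2 1 2
2 3 3 1 1 2
3 3 3 3 2 0
gen 8: 1 2 3 1 3 2
0 3 1 3 3 1
3 0 3 1 0 3
1 2 2 2 1 2
1 3 1 3 1 2
1 2 2 1 3 0
gen 9: 1 2 3 1 3 2
0 3 1 3 3 1
3 0 3 1 0 3
1 2 2 2 1 2
1 3 1 3 1 2
1 2 2 2 3 0
gen 10: 1 2 3 1 3 2
0 3 1 3 3 1
3 0 3 1 0 3
1 2 2 2 1 2
1 3 1 3 1 2
1 2 2 3 3 0
gen 11: 1 2 3 1 3 2
0 3 1 3 3 1
3 0 3 1 0 3
1 2 2 3 1 2
1 3 2 0 3 2
1 2 3 2 0 1
gen 12: 1 2 3 1 3 2
0 3 1 3 3 1
3 0 3 1 0 3
1 2 2 3 1 2
1 3 2 0 3 2
1 2 3 3 0 1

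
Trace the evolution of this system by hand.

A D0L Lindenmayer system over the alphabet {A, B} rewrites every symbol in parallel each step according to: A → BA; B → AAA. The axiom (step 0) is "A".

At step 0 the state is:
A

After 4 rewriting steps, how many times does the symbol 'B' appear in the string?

k=0  A
k=1  BA
k=2  AAABA
k=3  BABABAAAABA
k=4  AAABAAAABAAAABABABABAAAABA

7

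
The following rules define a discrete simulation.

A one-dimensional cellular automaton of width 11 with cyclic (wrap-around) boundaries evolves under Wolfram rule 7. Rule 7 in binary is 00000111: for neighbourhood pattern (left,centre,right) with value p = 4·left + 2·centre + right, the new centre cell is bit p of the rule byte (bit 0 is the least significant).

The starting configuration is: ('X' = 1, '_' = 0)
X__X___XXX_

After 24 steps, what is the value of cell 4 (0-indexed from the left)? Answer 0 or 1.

0

0) X__X___XXX_
1) X_XX_XX____
2) X_______XXX
3) __XXXXXX___
4) XX_______XX
5) ___XXXXXX__
6) XXX_______X
7) ____XXXXXX_
8) XXXX_______
9) _____XXXXXX
10) _XXXX______
11) X_____XXXXX
12) __XXXX_____
13) XX_____XXXX
14) ___XXXX____
15) XXX_____XXX
16) ____XXXX___
17) XXXX_____XX
18) _____XXXX__
19) XXXXX_____X
20) ______XXXX_
21) XXXXXX_____
22) _______XXXX
23) _XXXXXX____
24) X_______XXX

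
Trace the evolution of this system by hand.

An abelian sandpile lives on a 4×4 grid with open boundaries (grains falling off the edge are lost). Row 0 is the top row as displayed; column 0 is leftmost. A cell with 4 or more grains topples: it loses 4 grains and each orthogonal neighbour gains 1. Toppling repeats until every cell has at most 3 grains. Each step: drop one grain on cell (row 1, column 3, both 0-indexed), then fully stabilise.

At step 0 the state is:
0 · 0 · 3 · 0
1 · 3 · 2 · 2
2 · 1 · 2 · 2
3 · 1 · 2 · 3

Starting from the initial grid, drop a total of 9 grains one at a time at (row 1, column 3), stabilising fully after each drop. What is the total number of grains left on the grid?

t=0: 0 · 0 · 3 · 0
1 · 3 · 2 · 2
2 · 1 · 2 · 2
3 · 1 · 2 · 3
t=1: 0 · 0 · 3 · 0
1 · 3 · 2 · 3
2 · 1 · 2 · 2
3 · 1 · 2 · 3
t=2: 0 · 0 · 3 · 1
1 · 3 · 3 · 0
2 · 1 · 2 · 3
3 · 1 · 2 · 3
t=3: 0 · 0 · 3 · 1
1 · 3 · 3 · 1
2 · 1 · 2 · 3
3 · 1 · 2 · 3
t=4: 0 · 0 · 3 · 1
1 · 3 · 3 · 2
2 · 1 · 2 · 3
3 · 1 · 2 · 3
t=5: 0 · 0 · 3 · 1
1 · 3 · 3 · 3
2 · 1 · 2 · 3
3 · 1 · 2 · 3
t=6: 0 · 2 · 0 · 3
2 · 0 · 3 · 2
2 · 3 · 1 · 2
3 · 2 · 0 · 1
t=7: 0 · 2 · 0 · 3
2 · 0 · 3 · 3
2 · 3 · 1 · 2
3 · 2 · 0 · 1
t=8: 0 · 2 · 2 · 0
2 · 1 · 0 · 2
2 · 3 · 2 · 3
3 · 2 · 0 · 1
t=9: 0 · 2 · 2 · 0
2 · 1 · 0 · 3
2 · 3 · 2 · 3
3 · 2 · 0 · 1

26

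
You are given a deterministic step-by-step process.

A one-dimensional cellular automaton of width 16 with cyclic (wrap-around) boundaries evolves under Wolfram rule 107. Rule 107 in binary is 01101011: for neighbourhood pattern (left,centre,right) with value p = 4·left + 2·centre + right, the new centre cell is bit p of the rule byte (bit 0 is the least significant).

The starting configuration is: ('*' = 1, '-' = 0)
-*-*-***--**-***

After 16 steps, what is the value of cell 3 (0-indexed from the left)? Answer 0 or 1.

k=0  -*-*-***--**-***
k=1  *-*-**-*-*****-*
k=2  **-****-**---***
k=3  -***--****-***--
k=4  **-*-**--***-*-*
k=5  -**-***-**-**-**
k=6  *****-**********
k=7  ----***---------
k=8  *****-*-********
k=9  ----**-**-------
k=10  *********-******
k=11  --------***-----
k=12  *********-*-****
k=13  --------**-**---
k=14  *************-**
k=15  ------------***-
k=16  *************-*-

1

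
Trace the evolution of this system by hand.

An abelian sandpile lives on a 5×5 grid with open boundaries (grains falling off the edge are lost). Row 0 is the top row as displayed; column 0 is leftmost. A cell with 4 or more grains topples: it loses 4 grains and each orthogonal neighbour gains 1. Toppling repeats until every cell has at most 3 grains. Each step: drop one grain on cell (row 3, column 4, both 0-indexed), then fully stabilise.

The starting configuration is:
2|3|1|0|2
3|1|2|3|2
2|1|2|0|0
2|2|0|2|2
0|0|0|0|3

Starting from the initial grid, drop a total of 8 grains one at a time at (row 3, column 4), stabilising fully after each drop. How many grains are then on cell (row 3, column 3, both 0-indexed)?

1

step 0: 2|3|1|0|2
3|1|2|3|2
2|1|2|0|0
2|2|0|2|2
0|0|0|0|3
step 1: 2|3|1|0|2
3|1|2|3|2
2|1|2|0|0
2|2|0|2|3
0|0|0|0|3
step 2: 2|3|1|0|2
3|1|2|3|2
2|1|2|0|1
2|2|0|3|1
0|0|0|1|0
step 3: 2|3|1|0|2
3|1|2|3|2
2|1|2|0|1
2|2|0|3|2
0|0|0|1|0
step 4: 2|3|1|0|2
3|1|2|3|2
2|1|2|0|1
2|2|0|3|3
0|0|0|1|0
step 5: 2|3|1|0|2
3|1|2|3|2
2|1|2|1|2
2|2|1|0|1
0|0|0|2|1
step 6: 2|3|1|0|2
3|1|2|3|2
2|1|2|1|2
2|2|1|0|2
0|0|0|2|1
step 7: 2|3|1|0|2
3|1|2|3|2
2|1|2|1|2
2|2|1|0|3
0|0|0|2|1
step 8: 2|3|1|0|2
3|1|2|3|2
2|1|2|1|3
2|2|1|1|0
0|0|0|2|2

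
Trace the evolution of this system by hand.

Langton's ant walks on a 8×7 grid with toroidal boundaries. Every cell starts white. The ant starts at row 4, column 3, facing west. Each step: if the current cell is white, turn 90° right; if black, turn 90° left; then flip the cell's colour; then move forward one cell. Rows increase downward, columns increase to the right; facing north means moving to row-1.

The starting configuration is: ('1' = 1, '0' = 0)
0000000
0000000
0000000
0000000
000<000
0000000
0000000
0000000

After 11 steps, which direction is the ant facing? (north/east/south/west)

south

gen 0: 0000000
0000000
0000000
0000000
000<000
0000000
0000000
0000000
gen 1: 0000000
0000000
0000000
000^000
0001000
0000000
0000000
0000000
gen 2: 0000000
0000000
0000000
0001>00
0001000
0000000
0000000
0000000
gen 3: 0000000
0000000
0000000
0001100
0001v00
0000000
0000000
0000000
gen 4: 0000000
0000000
0000000
0001100
000<100
0000000
0000000
0000000
gen 5: 0000000
0000000
0000000
0001100
0000100
000v000
0000000
0000000
gen 6: 0000000
0000000
0000000
0001100
0000100
00<1000
0000000
0000000
gen 7: 0000000
0000000
0000000
0001100
00^0100
0011000
0000000
0000000
gen 8: 0000000
0000000
0000000
0001100
001>100
0011000
0000000
0000000
gen 9: 0000000
0000000
0000000
0001100
0011100
001v000
0000000
0000000
gen 10: 0000000
0000000
0000000
0001100
0011100
0010>00
0000000
0000000
gen 11: 0000000
0000000
0000000
0001100
0011100
0010100
0000v00
0000000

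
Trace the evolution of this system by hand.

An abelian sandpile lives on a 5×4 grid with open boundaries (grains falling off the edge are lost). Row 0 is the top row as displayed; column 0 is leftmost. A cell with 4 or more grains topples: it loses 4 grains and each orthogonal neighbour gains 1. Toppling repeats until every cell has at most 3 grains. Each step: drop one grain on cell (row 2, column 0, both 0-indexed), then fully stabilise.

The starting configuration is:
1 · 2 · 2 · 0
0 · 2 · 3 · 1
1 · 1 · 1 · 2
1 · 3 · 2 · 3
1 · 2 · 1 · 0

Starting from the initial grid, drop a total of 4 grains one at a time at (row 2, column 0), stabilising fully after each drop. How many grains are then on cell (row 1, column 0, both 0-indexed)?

[0] 1 · 2 · 2 · 0
0 · 2 · 3 · 1
1 · 1 · 1 · 2
1 · 3 · 2 · 3
1 · 2 · 1 · 0
[1] 1 · 2 · 2 · 0
0 · 2 · 3 · 1
2 · 1 · 1 · 2
1 · 3 · 2 · 3
1 · 2 · 1 · 0
[2] 1 · 2 · 2 · 0
0 · 2 · 3 · 1
3 · 1 · 1 · 2
1 · 3 · 2 · 3
1 · 2 · 1 · 0
[3] 1 · 2 · 2 · 0
1 · 2 · 3 · 1
0 · 2 · 1 · 2
2 · 3 · 2 · 3
1 · 2 · 1 · 0
[4] 1 · 2 · 2 · 0
1 · 2 · 3 · 1
1 · 2 · 1 · 2
2 · 3 · 2 · 3
1 · 2 · 1 · 0

1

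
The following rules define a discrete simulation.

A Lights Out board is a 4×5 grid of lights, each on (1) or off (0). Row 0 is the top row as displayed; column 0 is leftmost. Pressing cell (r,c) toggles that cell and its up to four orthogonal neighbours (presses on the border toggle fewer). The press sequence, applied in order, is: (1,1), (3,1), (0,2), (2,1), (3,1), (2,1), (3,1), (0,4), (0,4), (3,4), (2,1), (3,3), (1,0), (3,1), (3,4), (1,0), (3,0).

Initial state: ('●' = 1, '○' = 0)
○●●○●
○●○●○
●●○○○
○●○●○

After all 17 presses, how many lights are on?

14

step 0: ○●●○●
○●○●○
●●○○○
○●○●○
step 1: ○○●○●
●○●●○
●○○○○
○●○●○
step 2: ○○●○●
●○●●○
●●○○○
●○●●○
step 3: ○●○●●
●○○●○
●●○○○
●○●●○
step 4: ○●○●●
●●○●○
○○●○○
●●●●○
step 5: ○●○●●
●●○●○
○●●○○
○○○●○
step 6: ○●○●●
●○○●○
●○○○○
○●○●○
step 7: ○●○●●
●○○●○
●●○○○
●○●●○
step 8: ○●○○○
●○○●●
●●○○○
●○●●○
step 9: ○●○●●
●○○●○
●●○○○
●○●●○
step 10: ○●○●●
●○○●○
●●○○●
●○●○●
step 11: ○●○●●
●●○●○
○○●○●
●●●○●
step 12: ○●○●●
●●○●○
○○●●●
●●○●○
step 13: ●●○●●
○○○●○
●○●●●
●●○●○
step 14: ●●○●●
○○○●○
●●●●●
○○●●○
step 15: ●●○●●
○○○●○
●●●●○
○○●○●
step 16: ○●○●●
●●○●○
○●●●○
○○●○●
step 17: ○●○●●
●●○●○
●●●●○
●●●○●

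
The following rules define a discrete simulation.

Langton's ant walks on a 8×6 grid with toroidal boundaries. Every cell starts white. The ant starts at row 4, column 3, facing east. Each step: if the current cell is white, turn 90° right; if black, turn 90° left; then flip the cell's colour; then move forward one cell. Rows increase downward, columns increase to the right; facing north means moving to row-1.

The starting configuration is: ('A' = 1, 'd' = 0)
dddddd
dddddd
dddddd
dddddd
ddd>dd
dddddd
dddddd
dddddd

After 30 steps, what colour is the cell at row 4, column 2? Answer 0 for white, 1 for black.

k=0  dddddd
dddddd
dddddd
dddddd
ddd>dd
dddddd
dddddd
dddddd
k=1  dddddd
dddddd
dddddd
dddddd
dddAdd
dddvdd
dddddd
dddddd
k=2  dddddd
dddddd
dddddd
dddddd
dddAdd
dd<Add
dddddd
dddddd
k=3  dddddd
dddddd
dddddd
dddddd
dd^Add
ddAAdd
dddddd
dddddd
k=4  dddddd
dddddd
dddddd
dddddd
ddA>dd
ddAAdd
dddddd
dddddd
k=5  dddddd
dddddd
dddddd
ddd^dd
ddAddd
ddAAdd
dddddd
dddddd
k=6  dddddd
dddddd
dddddd
dddA>d
ddAddd
ddAAdd
dddddd
dddddd
k=7  dddddd
dddddd
dddddd
dddAAd
ddAdvd
ddAAdd
dddddd
dddddd
k=8  dddddd
dddddd
dddddd
dddAAd
ddA<Ad
ddAAdd
dddddd
dddddd
k=9  dddddd
dddddd
dddddd
ddd^Ad
ddAAAd
ddAAdd
dddddd
dddddd
k=10  dddddd
dddddd
dddddd
dd<dAd
ddAAAd
ddAAdd
dddddd
dddddd
k=11  dddddd
dddddd
dd^ddd
ddAdAd
ddAAAd
ddAAdd
dddddd
dddddd
k=12  dddddd
dddddd
ddA>dd
ddAdAd
ddAAAd
ddAAdd
dddddd
dddddd
k=13  dddddd
dddddd
ddAAdd
ddAvAd
ddAAAd
ddAAdd
dddddd
dddddd
k=14  dddddd
dddddd
ddAAdd
dd<AAd
ddAAAd
ddAAdd
dddddd
dddddd
k=15  dddddd
dddddd
ddAAdd
dddAAd
ddvAAd
ddAAdd
dddddd
dddddd
k=16  dddddd
dddddd
ddAAdd
dddAAd
ddd>Ad
ddAAdd
dddddd
dddddd
k=17  dddddd
dddddd
ddAAdd
ddd^Ad
ddddAd
ddAAdd
dddddd
dddddd
k=18  dddddd
dddddd
ddAAdd
dd<dAd
ddddAd
ddAAdd
dddddd
dddddd
k=19  dddddd
dddddd
dd^Add
ddAdAd
ddddAd
ddAAdd
dddddd
dddddd
k=20  dddddd
dddddd
d<dAdd
ddAdAd
ddddAd
ddAAdd
dddddd
dddddd
k=21  dddddd
d^dddd
dAdAdd
ddAdAd
ddddAd
ddAAdd
dddddd
dddddd
k=22  dddddd
dA>ddd
dAdAdd
ddAdAd
ddddAd
ddAAdd
dddddd
dddddd
k=23  dddddd
dAAddd
dAvAdd
ddAdAd
ddddAd
ddAAdd
dddddd
dddddd
k=24  dddddd
dAAddd
d<AAdd
ddAdAd
ddddAd
ddAAdd
dddddd
dddddd
k=25  dddddd
dAAddd
ddAAdd
dvAdAd
ddddAd
ddAAdd
dddddd
dddddd
k=26  dddddd
dAAddd
ddAAdd
<AAdAd
ddddAd
ddAAdd
dddddd
dddddd
k=27  dddddd
dAAddd
^dAAdd
AAAdAd
ddddAd
ddAAdd
dddddd
dddddd
k=28  dddddd
dAAddd
A>AAdd
AAAdAd
ddddAd
ddAAdd
dddddd
dddddd
k=29  dddddd
dAAddd
AAAAdd
AvAdAd
ddddAd
ddAAdd
dddddd
dddddd
k=30  dddddd
dAAddd
AAAAdd
Ad>dAd
ddddAd
ddAAdd
dddddd
dddddd

0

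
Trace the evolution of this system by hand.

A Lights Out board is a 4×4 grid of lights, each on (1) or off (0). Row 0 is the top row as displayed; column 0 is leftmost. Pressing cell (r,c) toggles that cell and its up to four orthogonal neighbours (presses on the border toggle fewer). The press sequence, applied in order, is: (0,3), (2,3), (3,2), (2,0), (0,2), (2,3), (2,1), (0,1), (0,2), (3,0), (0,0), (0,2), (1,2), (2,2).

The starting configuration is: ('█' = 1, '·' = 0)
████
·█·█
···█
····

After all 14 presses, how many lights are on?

0) ████
·█·█
···█
····
1) ██··
·█··
···█
····
2) ██··
·█·█
··█·
···█
3) ██··
·█·█
····
·██·
4) ██··
██·█
██··
███·
5) █·██
████
██··
███·
6) █·██
███·
████
████
7) █·██
█·█·
···█
█·██
8) ·█·█
███·
···█
█·██
9) ··█·
██··
···█
█·██
10) ··█·
██··
█··█
·███
11) ███·
·█··
█··█
·███
12) █··█
·██·
█··█
·███
13) █·██
···█
█·██
·███
14) █·██
··██
██··
·█·█

9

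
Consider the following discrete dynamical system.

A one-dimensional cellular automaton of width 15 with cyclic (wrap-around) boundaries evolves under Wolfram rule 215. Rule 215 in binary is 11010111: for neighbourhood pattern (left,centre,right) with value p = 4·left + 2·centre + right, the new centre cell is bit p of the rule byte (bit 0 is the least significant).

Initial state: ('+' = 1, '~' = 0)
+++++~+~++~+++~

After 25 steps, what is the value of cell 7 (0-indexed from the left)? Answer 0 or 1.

gen 0: +++++~+~++~+++~
gen 1: ~++++~+~~+~~++~
gen 2: +~+++~++++++~++
gen 3: +~~++~~+++++~~+
gen 4: +++~+++~++++++~
gen 5: ~++~~++~~+++++~
gen 6: +~+++~+++~+++++
gen 7: +~~++~~++~~++++
gen 8: +++~+++~+++~+++
gen 9: +++~~++~~++~~++
gen 10: +++++~+++~+++~+
gen 11: +++++~~++~~++~~
gen 12: ~++++++~+++~+++
gen 13: ~~+++++~~++~~++
gen 14: ++~++++++~+++~+
gen 15: ++~~+++++~~++~~
gen 16: ~+++~++++++~+++
gen 17: ~~++~~+++++~~++
gen 18: ++~+++~++++++~+
gen 19: ++~~++~~+++++~~
gen 20: ~+++~+++~++++++
gen 21: ~~++~~++~~+++++
gen 22: ++~+++~+++~++++
gen 23: ++~~++~~++~~+++
gen 24: ++++~+++~+++~++
gen 25: ++++~~++~~++~~+

1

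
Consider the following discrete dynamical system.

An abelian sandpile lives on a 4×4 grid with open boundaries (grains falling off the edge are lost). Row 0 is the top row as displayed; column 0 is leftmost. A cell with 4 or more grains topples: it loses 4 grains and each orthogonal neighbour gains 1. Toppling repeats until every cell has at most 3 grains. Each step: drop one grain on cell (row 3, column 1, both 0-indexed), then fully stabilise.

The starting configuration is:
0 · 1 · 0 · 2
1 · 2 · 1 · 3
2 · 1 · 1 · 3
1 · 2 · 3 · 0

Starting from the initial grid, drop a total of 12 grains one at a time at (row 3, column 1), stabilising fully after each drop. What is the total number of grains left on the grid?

[0] 0 · 1 · 0 · 2
1 · 2 · 1 · 3
2 · 1 · 1 · 3
1 · 2 · 3 · 0
[1] 0 · 1 · 0 · 2
1 · 2 · 1 · 3
2 · 1 · 1 · 3
1 · 3 · 3 · 0
[2] 0 · 1 · 0 · 2
1 · 2 · 1 · 3
2 · 2 · 2 · 3
2 · 1 · 0 · 1
[3] 0 · 1 · 0 · 2
1 · 2 · 1 · 3
2 · 2 · 2 · 3
2 · 2 · 0 · 1
[4] 0 · 1 · 0 · 2
1 · 2 · 1 · 3
2 · 2 · 2 · 3
2 · 3 · 0 · 1
[5] 0 · 1 · 0 · 2
1 · 2 · 1 · 3
2 · 3 · 2 · 3
3 · 0 · 1 · 1
[6] 0 · 1 · 0 · 2
1 · 2 · 1 · 3
2 · 3 · 2 · 3
3 · 1 · 1 · 1
[7] 0 · 1 · 0 · 2
1 · 2 · 1 · 3
2 · 3 · 2 · 3
3 · 2 · 1 · 1
[8] 0 · 1 · 0 · 2
1 · 2 · 1 · 3
2 · 3 · 2 · 3
3 · 3 · 1 · 1
[9] 0 · 1 · 0 · 2
2 · 3 · 1 · 3
0 · 1 · 3 · 3
1 · 2 · 2 · 1
[10] 0 · 1 · 0 · 2
2 · 3 · 1 · 3
0 · 1 · 3 · 3
1 · 3 · 2 · 1
[11] 0 · 1 · 0 · 2
2 · 3 · 1 · 3
0 · 2 · 3 · 3
2 · 0 · 3 · 1
[12] 0 · 1 · 0 · 2
2 · 3 · 1 · 3
0 · 2 · 3 · 3
2 · 1 · 3 · 1

27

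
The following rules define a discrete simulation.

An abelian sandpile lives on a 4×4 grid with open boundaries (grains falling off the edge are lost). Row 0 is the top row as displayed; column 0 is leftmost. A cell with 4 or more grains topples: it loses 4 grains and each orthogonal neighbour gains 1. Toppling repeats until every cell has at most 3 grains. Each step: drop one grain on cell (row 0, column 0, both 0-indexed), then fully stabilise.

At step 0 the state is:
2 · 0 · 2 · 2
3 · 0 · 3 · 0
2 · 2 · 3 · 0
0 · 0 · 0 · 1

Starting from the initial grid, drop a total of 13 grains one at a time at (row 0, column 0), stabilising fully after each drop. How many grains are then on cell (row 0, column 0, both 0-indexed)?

gen 0: 2 · 0 · 2 · 2
3 · 0 · 3 · 0
2 · 2 · 3 · 0
0 · 0 · 0 · 1
gen 1: 3 · 0 · 2 · 2
3 · 0 · 3 · 0
2 · 2 · 3 · 0
0 · 0 · 0 · 1
gen 2: 1 · 1 · 2 · 2
0 · 1 · 3 · 0
3 · 2 · 3 · 0
0 · 0 · 0 · 1
gen 3: 2 · 1 · 2 · 2
0 · 1 · 3 · 0
3 · 2 · 3 · 0
0 · 0 · 0 · 1
gen 4: 3 · 1 · 2 · 2
0 · 1 · 3 · 0
3 · 2 · 3 · 0
0 · 0 · 0 · 1
gen 5: 0 · 2 · 2 · 2
1 · 1 · 3 · 0
3 · 2 · 3 · 0
0 · 0 · 0 · 1
gen 6: 1 · 2 · 2 · 2
1 · 1 · 3 · 0
3 · 2 · 3 · 0
0 · 0 · 0 · 1
gen 7: 2 · 2 · 2 · 2
1 · 1 · 3 · 0
3 · 2 · 3 · 0
0 · 0 · 0 · 1
gen 8: 3 · 2 · 2 · 2
1 · 1 · 3 · 0
3 · 2 · 3 · 0
0 · 0 · 0 · 1
gen 9: 0 · 3 · 2 · 2
2 · 1 · 3 · 0
3 · 2 · 3 · 0
0 · 0 · 0 · 1
gen 10: 1 · 3 · 2 · 2
2 · 1 · 3 · 0
3 · 2 · 3 · 0
0 · 0 · 0 · 1
gen 11: 2 · 3 · 2 · 2
2 · 1 · 3 · 0
3 · 2 · 3 · 0
0 · 0 · 0 · 1
gen 12: 3 · 3 · 2 · 2
2 · 1 · 3 · 0
3 · 2 · 3 · 0
0 · 0 · 0 · 1
gen 13: 1 · 0 · 3 · 2
3 · 2 · 3 · 0
3 · 2 · 3 · 0
0 · 0 · 0 · 1

1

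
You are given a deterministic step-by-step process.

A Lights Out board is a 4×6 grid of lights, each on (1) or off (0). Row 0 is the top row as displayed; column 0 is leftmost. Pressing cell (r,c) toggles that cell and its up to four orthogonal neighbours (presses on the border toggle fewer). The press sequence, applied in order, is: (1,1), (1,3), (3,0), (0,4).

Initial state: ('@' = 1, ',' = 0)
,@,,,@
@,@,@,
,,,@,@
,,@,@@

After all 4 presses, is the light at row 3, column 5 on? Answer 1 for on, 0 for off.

1

t=0: ,@,,,@
@,@,@,
,,,@,@
,,@,@@
t=1: ,,,,,@
,@,,@,
,@,@,@
,,@,@@
t=2: ,,,@,@
,@@@,,
,@,,,@
,,@,@@
t=3: ,,,@,@
,@@@,,
@@,,,@
@@@,@@
t=4: ,,,,@,
,@@@@,
@@,,,@
@@@,@@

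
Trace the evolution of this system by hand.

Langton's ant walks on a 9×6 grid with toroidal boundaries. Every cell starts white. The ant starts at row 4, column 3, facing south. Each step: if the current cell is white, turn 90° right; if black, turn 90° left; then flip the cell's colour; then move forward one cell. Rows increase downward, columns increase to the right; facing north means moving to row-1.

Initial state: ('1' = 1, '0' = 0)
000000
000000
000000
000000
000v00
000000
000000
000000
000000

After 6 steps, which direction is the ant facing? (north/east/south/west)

step 0: 000000
000000
000000
000000
000v00
000000
000000
000000
000000
step 1: 000000
000000
000000
000000
00<100
000000
000000
000000
000000
step 2: 000000
000000
000000
00^000
001100
000000
000000
000000
000000
step 3: 000000
000000
000000
001>00
001100
000000
000000
000000
000000
step 4: 000000
000000
000000
001100
001v00
000000
000000
000000
000000
step 5: 000000
000000
000000
001100
0010>0
000000
000000
000000
000000
step 6: 000000
000000
000000
001100
001010
0000v0
000000
000000
000000

south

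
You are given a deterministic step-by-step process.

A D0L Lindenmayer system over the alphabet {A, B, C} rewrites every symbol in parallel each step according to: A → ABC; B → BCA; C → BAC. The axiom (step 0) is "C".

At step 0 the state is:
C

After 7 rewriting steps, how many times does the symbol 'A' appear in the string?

729

gen 0: C
gen 1: BAC
gen 2: BCAABCBAC
gen 3: BCABACABCABCBCABACBCAABCBAC
gen 4: BCABACABCBCAABCBACABCBCABACABCBCABACBCABACABCBCAABCBACBCABACABCABCBCABACBCAABCBAC
gen 5: BCABACABCBCAABCBACABCBCABACBCABACABCABCBCABACBCAABCBACABCB…ABACABCBCABACBCABACABCBCAABCBACBCABACABCABCBCABACBCAABCBAC  (len 243)
gen 6: BCABACABCBCAABCBACABCBCABACBCABACABCABCBCABACBCAABCBACABCB…ABACABCBCABACBCABACABCBCAABCBACBCABACABCABCBCABACBCAABCBAC  (len 729)
gen 7: BCABACABCBCAABCBACABCBCABACBCABACABCABCBCABACBCAABCBACABCB…ABACABCBCABACBCABACABCBCAABCBACBCABACABCABCBCABACBCAABCBAC  (len 2187)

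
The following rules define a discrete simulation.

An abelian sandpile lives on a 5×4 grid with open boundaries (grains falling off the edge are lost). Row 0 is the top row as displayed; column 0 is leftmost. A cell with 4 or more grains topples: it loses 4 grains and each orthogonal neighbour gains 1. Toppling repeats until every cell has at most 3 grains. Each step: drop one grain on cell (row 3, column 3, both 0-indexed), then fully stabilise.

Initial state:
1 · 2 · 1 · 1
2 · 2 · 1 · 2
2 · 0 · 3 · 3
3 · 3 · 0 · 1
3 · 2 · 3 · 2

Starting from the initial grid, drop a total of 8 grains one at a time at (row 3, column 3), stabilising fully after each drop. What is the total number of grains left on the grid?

34

[0] 1 · 2 · 1 · 1
2 · 2 · 1 · 2
2 · 0 · 3 · 3
3 · 3 · 0 · 1
3 · 2 · 3 · 2
[1] 1 · 2 · 1 · 1
2 · 2 · 1 · 2
2 · 0 · 3 · 3
3 · 3 · 0 · 2
3 · 2 · 3 · 2
[2] 1 · 2 · 1 · 1
2 · 2 · 1 · 2
2 · 0 · 3 · 3
3 · 3 · 0 · 3
3 · 2 · 3 · 2
[3] 1 · 2 · 1 · 1
2 · 2 · 2 · 3
2 · 1 · 0 · 1
3 · 3 · 2 · 1
3 · 2 · 3 · 3
[4] 1 · 2 · 1 · 1
2 · 2 · 2 · 3
2 · 1 · 0 · 1
3 · 3 · 2 · 2
3 · 2 · 3 · 3
[5] 1 · 2 · 1 · 1
2 · 2 · 2 · 3
2 · 1 · 0 · 1
3 · 3 · 2 · 3
3 · 2 · 3 · 3
[6] 1 · 2 · 1 · 1
2 · 2 · 2 · 3
3 · 2 · 1 · 2
1 · 2 · 1 · 2
1 · 1 · 2 · 1
[7] 1 · 2 · 1 · 1
2 · 2 · 2 · 3
3 · 2 · 1 · 2
1 · 2 · 1 · 3
1 · 1 · 2 · 1
[8] 1 · 2 · 1 · 1
2 · 2 · 2 · 3
3 · 2 · 1 · 3
1 · 2 · 2 · 0
1 · 1 · 2 · 2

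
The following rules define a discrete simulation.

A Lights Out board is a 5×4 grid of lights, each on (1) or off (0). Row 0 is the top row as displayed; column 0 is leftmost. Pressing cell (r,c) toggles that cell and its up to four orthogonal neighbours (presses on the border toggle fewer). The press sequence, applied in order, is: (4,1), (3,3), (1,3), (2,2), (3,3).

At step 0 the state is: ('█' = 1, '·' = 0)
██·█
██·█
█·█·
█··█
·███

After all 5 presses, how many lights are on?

t=0: ██·█
██·█
█·█·
█··█
·███
t=1: ██·█
██·█
█·█·
██·█
█··█
t=2: ██·█
██·█
█·██
███·
█···
t=3: ██··
███·
█·█·
███·
█···
t=4: ██··
██··
██·█
██··
█···
t=5: ██··
██··
██··
████
█··█

12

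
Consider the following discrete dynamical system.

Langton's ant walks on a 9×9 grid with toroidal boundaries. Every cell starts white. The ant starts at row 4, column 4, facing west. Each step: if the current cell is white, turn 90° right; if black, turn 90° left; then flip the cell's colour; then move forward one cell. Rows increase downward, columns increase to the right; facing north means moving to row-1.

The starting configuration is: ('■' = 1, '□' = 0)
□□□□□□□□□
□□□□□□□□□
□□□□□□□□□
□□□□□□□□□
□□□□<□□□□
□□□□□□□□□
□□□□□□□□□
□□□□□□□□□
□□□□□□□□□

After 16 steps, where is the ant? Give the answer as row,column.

t=0: □□□□□□□□□
□□□□□□□□□
□□□□□□□□□
□□□□□□□□□
□□□□<□□□□
□□□□□□□□□
□□□□□□□□□
□□□□□□□□□
□□□□□□□□□
t=1: □□□□□□□□□
□□□□□□□□□
□□□□□□□□□
□□□□^□□□□
□□□□■□□□□
□□□□□□□□□
□□□□□□□□□
□□□□□□□□□
□□□□□□□□□
t=2: □□□□□□□□□
□□□□□□□□□
□□□□□□□□□
□□□□■>□□□
□□□□■□□□□
□□□□□□□□□
□□□□□□□□□
□□□□□□□□□
□□□□□□□□□
t=3: □□□□□□□□□
□□□□□□□□□
□□□□□□□□□
□□□□■■□□□
□□□□■v□□□
□□□□□□□□□
□□□□□□□□□
□□□□□□□□□
□□□□□□□□□
t=4: □□□□□□□□□
□□□□□□□□□
□□□□□□□□□
□□□□■■□□□
□□□□<■□□□
□□□□□□□□□
□□□□□□□□□
□□□□□□□□□
□□□□□□□□□
t=5: □□□□□□□□□
□□□□□□□□□
□□□□□□□□□
□□□□■■□□□
□□□□□■□□□
□□□□v□□□□
□□□□□□□□□
□□□□□□□□□
□□□□□□□□□
t=6: □□□□□□□□□
□□□□□□□□□
□□□□□□□□□
□□□□■■□□□
□□□□□■□□□
□□□<■□□□□
□□□□□□□□□
□□□□□□□□□
□□□□□□□□□
t=7: □□□□□□□□□
□□□□□□□□□
□□□□□□□□□
□□□□■■□□□
□□□^□■□□□
□□□■■□□□□
□□□□□□□□□
□□□□□□□□□
□□□□□□□□□
t=8: □□□□□□□□□
□□□□□□□□□
□□□□□□□□□
□□□□■■□□□
□□□■>■□□□
□□□■■□□□□
□□□□□□□□□
□□□□□□□□□
□□□□□□□□□
t=9: □□□□□□□□□
□□□□□□□□□
□□□□□□□□□
□□□□■■□□□
□□□■■■□□□
□□□■v□□□□
□□□□□□□□□
□□□□□□□□□
□□□□□□□□□
t=10: □□□□□□□□□
□□□□□□□□□
□□□□□□□□□
□□□□■■□□□
□□□■■■□□□
□□□■□>□□□
□□□□□□□□□
□□□□□□□□□
□□□□□□□□□
t=11: □□□□□□□□□
□□□□□□□□□
□□□□□□□□□
□□□□■■□□□
□□□■■■□□□
□□□■□■□□□
□□□□□v□□□
□□□□□□□□□
□□□□□□□□□
t=12: □□□□□□□□□
□□□□□□□□□
□□□□□□□□□
□□□□■■□□□
□□□■■■□□□
□□□■□■□□□
□□□□<■□□□
□□□□□□□□□
□□□□□□□□□
t=13: □□□□□□□□□
□□□□□□□□□
□□□□□□□□□
□□□□■■□□□
□□□■■■□□□
□□□■^■□□□
□□□□■■□□□
□□□□□□□□□
□□□□□□□□□
t=14: □□□□□□□□□
□□□□□□□□□
□□□□□□□□□
□□□□■■□□□
□□□■■■□□□
□□□■■>□□□
□□□□■■□□□
□□□□□□□□□
□□□□□□□□□
t=15: □□□□□□□□□
□□□□□□□□□
□□□□□□□□□
□□□□■■□□□
□□□■■^□□□
□□□■■□□□□
□□□□■■□□□
□□□□□□□□□
□□□□□□□□□
t=16: □□□□□□□□□
□□□□□□□□□
□□□□□□□□□
□□□□■■□□□
□□□■<□□□□
□□□■■□□□□
□□□□■■□□□
□□□□□□□□□
□□□□□□□□□

4,4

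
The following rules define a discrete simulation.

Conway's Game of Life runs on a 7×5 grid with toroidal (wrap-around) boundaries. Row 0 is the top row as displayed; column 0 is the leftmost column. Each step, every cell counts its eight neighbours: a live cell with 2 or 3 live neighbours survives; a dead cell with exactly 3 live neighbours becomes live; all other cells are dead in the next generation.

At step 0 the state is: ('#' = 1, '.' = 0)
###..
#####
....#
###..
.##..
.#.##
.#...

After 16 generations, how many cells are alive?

[0] ###..
#####
....#
###..
.##..
.#.##
.#...
[1] .....
.....
.....
#.##.
....#
.#.#.
...##
[2] .....
.....
.....
...##
##..#
#.##.
..###
[3] ...#.
.....
.....
...##
.#...
.....
.##.#
[4] ..##.
.....
.....
.....
.....
###..
..##.
[5] ..##.
.....
.....
.....
.#...
.###.
....#
[6] ...#.
.....
.....
.....
.#...
####.
.#..#
[7] .....
.....
.....
.....
##...
...##
.#..#
[8] .....
.....
.....
.....
#...#
.####
#..##
[9] ....#
.....
.....
.....
###.#
.##..
##...
[10] #....
.....
.....
##...
#.##.
...##
###..
[11] #....
.....
.....
###.#
#.##.
.....
####.
[12] #.#.#
.....
##...
#.#.#
#.##.
#....
###.#
[13] ..#.#
....#
##..#
..#..
#.##.
.....
..#..
[14] .....
.#..#
##.##
..#..
.###.
.###.
...#.
[15] .....
.####
.#.##
.....
.....
.#..#
...#.
[16] ....#
.#..#
.#..#
.....
.....
.....
.....

5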